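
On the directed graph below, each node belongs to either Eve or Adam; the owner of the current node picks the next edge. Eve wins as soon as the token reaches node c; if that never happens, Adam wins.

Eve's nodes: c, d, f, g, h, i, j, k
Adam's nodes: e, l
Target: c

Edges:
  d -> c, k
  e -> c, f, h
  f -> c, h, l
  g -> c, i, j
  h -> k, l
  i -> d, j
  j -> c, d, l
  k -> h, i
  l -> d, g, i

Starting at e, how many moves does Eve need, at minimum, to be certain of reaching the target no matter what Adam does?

5

A0 = {c}
A1: add {d, f, g, j} — d (Eve) has d→c; f (Eve) has f→c; g (Eve) has g→c; j (Eve) has j→c.
A2: add {i} — i (Eve) has i→d.
A3: add {k, l} — k (Eve) has k→i; l (Adam): all of {d, g, i} already in.
A4: add {h} — h (Eve) has h→k.
A5: add {e} — e (Adam): all of {c, f, h} already in.
A5 = all vertices. Fixed point.
e enters the attractor at level 5, so Eve can force the target in 5 moves from there.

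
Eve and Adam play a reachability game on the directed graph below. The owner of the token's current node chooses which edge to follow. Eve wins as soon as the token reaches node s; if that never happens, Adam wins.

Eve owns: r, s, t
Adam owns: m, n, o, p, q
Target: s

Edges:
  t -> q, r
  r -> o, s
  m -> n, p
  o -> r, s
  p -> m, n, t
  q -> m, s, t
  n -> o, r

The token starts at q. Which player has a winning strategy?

A0 = {s}
A1: add {r} — r (Eve) has r→s.
A2: add {o, t} — o (Adam): all of {r, s} already in; t (Eve) has t→r.
A3: add {n} — n (Adam): all of {o, r} already in.
A4 = A3; e.g. m (Adam) can still go to p. Fixed point.
q never enters the attractor, so Adam can avoid the target forever.

Adam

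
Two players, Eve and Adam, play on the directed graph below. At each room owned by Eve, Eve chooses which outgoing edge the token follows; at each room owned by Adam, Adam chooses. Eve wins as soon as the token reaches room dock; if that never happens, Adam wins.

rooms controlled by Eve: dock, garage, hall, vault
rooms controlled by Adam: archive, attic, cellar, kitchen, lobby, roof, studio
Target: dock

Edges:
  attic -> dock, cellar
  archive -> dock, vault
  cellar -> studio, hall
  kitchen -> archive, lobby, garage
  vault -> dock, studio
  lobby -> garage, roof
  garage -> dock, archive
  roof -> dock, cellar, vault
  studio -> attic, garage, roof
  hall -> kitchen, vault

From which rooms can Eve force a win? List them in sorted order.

archive, dock, garage, hall, vault

A0 = {dock}
A1: add {garage, vault} — vault (Eve) has vault→dock; garage (Eve) has garage→dock.
A2: add {archive, hall} — archive (Adam): all of {dock, vault} already in; hall (Eve) has hall→vault.
A3 = A2; e.g. attic (Adam) can still go to cellar. Fixed point.
Eve's winning region = {archive, dock, garage, hall, vault}.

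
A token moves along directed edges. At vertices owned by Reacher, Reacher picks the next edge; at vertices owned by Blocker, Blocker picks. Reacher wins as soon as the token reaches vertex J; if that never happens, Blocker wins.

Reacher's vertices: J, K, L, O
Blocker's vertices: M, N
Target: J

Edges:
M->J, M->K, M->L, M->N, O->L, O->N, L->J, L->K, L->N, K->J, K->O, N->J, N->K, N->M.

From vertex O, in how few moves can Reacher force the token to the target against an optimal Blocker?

2

A0 = {J}
A1: add {K, L} — K (Reacher) has K→J; L (Reacher) has L→J.
A2: add {O} — O (Reacher) has O→L.
A3 = A2; e.g. M (Blocker) can still go to N. Fixed point.
O enters the attractor at level 2, so Reacher can force the target in 2 moves from there.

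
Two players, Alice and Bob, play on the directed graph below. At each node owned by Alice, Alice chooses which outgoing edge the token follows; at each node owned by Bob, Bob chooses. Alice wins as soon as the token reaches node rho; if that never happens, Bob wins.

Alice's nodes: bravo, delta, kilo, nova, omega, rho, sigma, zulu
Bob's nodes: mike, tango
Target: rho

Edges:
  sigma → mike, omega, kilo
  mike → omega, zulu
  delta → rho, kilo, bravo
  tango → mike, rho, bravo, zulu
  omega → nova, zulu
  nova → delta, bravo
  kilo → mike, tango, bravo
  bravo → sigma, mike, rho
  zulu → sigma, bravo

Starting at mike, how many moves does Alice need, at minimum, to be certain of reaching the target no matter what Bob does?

4

A0 = {rho}
A1: add {bravo, delta} — delta (Alice) has delta→rho; bravo (Alice) has bravo→rho.
A2: add {kilo, nova, zulu} — nova (Alice) has nova→delta; kilo (Alice) has kilo→bravo; zulu (Alice) has zulu→bravo.
A3: add {omega, sigma} — sigma (Alice) has sigma→kilo; omega (Alice) has omega→nova.
A4: add {mike} — mike (Bob): all of {omega, zulu} already in.
mike enters the attractor at level 4, so Alice can force the target in 4 moves from there.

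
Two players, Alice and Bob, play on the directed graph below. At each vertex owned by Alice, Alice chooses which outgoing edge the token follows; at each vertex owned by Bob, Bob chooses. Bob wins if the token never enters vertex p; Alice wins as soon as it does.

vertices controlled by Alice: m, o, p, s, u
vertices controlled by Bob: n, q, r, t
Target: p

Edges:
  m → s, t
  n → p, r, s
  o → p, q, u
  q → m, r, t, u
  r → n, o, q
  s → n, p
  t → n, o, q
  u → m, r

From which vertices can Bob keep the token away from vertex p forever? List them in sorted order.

n, q, r, t

A0 = {p}
A1: add {o, s} — o (Alice) has o→p; s (Alice) has s→p.
A2: add {m} — m (Alice) has m→s.
A3: add {u} — u (Alice) has u→m.
A4 = A3; e.g. n (Bob) can still go to r. Fixed point.
Alice's attractor = {m, o, p, s, u}; Bob avoids the target exactly from the complement.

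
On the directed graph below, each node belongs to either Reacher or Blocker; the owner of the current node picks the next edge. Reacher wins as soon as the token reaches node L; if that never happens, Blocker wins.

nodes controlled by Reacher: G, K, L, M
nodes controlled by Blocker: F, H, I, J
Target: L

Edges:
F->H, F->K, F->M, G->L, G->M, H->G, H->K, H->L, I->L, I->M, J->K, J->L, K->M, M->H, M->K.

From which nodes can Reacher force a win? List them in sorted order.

A0 = {L}
A1: add {G} — G (Reacher) has G→L.
A2 = A1; e.g. F (Blocker) can still go to H. Fixed point.
Reacher's winning region = {G, L}.

G, L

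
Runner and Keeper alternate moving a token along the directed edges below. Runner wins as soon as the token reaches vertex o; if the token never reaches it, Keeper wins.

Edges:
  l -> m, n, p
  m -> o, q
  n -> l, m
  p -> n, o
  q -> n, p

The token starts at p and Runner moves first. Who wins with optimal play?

Runner

Track states (vertex, player-to-move).
A0 = {(o,Runner), (o,Keeper)}
A1: add {(m,Runner), (p,Runner)}.
(p,Runner) ∈ A1 ⇒ Runner forces the target.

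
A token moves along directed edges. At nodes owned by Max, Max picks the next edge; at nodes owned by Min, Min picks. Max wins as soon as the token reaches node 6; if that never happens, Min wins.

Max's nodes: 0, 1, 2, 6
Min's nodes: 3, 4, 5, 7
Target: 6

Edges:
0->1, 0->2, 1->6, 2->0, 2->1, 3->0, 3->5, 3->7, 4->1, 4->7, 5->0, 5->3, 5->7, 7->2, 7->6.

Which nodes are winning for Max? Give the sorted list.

A0 = {6}
A1: add {1} — 1 (Max) has 1→6.
A2: add {0, 2} — 0 (Max) has 0→1; 2 (Max) has 2→1.
A3: add {7} — 7 (Min): all of {2, 6} already in.
A4: add {4} — 4 (Min): all of {1, 7} already in.
A5 = A4; e.g. 3 (Min) can still go to 5. Fixed point.
Max's winning region = {0, 1, 2, 4, 6, 7}.

0, 1, 2, 4, 6, 7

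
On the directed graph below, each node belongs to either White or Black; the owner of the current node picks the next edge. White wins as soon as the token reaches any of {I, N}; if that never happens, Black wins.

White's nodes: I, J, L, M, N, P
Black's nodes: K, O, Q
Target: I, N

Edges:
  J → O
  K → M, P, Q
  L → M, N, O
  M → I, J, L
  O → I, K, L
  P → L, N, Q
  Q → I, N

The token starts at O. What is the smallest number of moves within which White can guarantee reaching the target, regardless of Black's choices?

A0 = {I, N}
A1: add {L, M, P, Q} — L (White) has L→N; M (White) has M→I; P (White) has P→N; Q (Black): all of {I, N} already in.
A2: add {K} — K (Black): all of {M, P, Q} already in.
A3: add {O} — O (Black): all of {I, K, L} already in.
O enters the attractor at level 3, so White can force the target in 3 moves from there.

3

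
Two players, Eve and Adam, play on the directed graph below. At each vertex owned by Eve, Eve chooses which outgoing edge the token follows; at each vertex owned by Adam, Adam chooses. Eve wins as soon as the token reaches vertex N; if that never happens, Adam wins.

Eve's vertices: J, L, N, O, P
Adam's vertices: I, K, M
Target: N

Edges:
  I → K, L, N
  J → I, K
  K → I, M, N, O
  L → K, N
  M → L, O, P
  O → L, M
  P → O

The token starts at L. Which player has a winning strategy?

A0 = {N}
A1: add {L} — L (Eve) has L→N.
L ∈ A1, so Eve can force the target.

Eve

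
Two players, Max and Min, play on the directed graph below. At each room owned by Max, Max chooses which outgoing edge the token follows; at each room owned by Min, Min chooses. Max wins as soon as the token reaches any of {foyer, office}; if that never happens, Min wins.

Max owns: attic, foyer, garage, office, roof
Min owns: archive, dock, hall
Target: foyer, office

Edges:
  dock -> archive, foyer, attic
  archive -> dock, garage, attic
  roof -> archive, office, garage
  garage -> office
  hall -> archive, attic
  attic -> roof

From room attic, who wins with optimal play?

Max

A0 = {foyer, office}
A1: add {garage, roof} — roof (Max) has roof→office; garage (Max) has garage→office.
A2: add {attic} — attic (Max) has attic→roof.
A3 = A2; e.g. dock (Min) can still go to archive. Fixed point.
attic ∈ A2, so Max can force the target.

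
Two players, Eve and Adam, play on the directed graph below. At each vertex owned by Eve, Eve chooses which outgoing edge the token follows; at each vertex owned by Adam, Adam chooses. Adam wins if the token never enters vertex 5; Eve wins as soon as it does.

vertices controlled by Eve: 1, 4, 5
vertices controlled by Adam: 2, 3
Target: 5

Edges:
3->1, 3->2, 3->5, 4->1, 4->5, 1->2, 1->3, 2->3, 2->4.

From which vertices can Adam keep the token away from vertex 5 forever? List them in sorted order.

A0 = {5}
A1: add {4} — 4 (Eve) has 4→5.
A2 = A1; e.g. 1 (Eve) has no edge into A1. Fixed point.
Eve's attractor = {4, 5}; Adam avoids the target exactly from the complement.

1, 2, 3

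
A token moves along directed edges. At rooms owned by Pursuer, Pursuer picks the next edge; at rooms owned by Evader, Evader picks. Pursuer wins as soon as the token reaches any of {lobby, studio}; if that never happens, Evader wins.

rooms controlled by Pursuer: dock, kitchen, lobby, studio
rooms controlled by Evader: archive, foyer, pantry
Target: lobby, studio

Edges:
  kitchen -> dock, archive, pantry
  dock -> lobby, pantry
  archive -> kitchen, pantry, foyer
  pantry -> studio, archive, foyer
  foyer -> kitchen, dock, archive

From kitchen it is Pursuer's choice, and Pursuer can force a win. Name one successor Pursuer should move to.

A0 = {lobby, studio}
A1: add {dock} — dock (Pursuer) has dock→lobby.
A2: add {kitchen} — kitchen (Pursuer) has kitchen→dock.
A3 = A2; e.g. archive (Evader) can still go to pantry. Fixed point.
From kitchen, successor dock is in the attractor (rank 1); the other successors archive, pantry are not.

dock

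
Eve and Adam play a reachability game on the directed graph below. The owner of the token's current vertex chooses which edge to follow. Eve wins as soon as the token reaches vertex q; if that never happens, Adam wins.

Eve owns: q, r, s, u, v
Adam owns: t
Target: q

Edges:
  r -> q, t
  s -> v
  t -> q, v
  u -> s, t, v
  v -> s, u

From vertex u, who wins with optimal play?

Adam

A0 = {q}
A1: add {r} — r (Eve) has r→q.
A2 = A1; e.g. s (Eve) has no edge into A1. Fixed point.
u never enters the attractor, so Adam can avoid the target forever.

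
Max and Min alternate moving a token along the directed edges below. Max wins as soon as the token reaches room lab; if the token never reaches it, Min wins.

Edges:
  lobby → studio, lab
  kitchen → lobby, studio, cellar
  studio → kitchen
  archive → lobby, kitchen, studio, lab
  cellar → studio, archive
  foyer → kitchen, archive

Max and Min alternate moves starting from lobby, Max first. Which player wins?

Track states (vertex, player-to-move).
A0 = {(lab,Max), (lab,Min)}
A1: add {(lobby,Max), (archive,Max)}.
(lobby,Max) ∈ A1 ⇒ Max forces the target.

Max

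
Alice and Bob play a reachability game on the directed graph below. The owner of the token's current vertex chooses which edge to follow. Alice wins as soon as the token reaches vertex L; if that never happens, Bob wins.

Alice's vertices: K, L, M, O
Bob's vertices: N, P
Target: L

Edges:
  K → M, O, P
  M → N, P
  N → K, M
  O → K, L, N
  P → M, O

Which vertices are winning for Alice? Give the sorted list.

K, L, O

A0 = {L}
A1: add {O} — O (Alice) has O→L.
A2: add {K} — K (Alice) has K→O.
A3 = A2; e.g. M (Alice) has no edge into A2. Fixed point.
Alice's winning region = {K, L, O}.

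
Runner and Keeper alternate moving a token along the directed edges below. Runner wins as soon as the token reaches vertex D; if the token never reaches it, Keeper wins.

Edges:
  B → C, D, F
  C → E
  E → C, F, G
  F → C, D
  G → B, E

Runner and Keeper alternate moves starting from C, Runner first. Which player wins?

Track states (vertex, player-to-move).
A0 = {(D,Runner), (D,Keeper)}
A1: add {(B,Runner), (F,Runner)}.
A2 = A1; e.g. (B,Keeper) stays out. (C,Runner) never enters ⇒ Keeper avoids the target.

Keeper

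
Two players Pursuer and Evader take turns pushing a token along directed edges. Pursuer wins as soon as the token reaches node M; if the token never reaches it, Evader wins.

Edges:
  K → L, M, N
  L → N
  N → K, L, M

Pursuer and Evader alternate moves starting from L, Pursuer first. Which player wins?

Evader

Track states (vertex, player-to-move).
A0 = {(M,Pursuer), (M,Evader)}
A1: add {(K,Pursuer), (N,Pursuer)}.
A2: add {(L,Evader)}.
A3 = A2; e.g. (K,Evader) stays out. (L,Pursuer) never enters ⇒ Evader avoids the target.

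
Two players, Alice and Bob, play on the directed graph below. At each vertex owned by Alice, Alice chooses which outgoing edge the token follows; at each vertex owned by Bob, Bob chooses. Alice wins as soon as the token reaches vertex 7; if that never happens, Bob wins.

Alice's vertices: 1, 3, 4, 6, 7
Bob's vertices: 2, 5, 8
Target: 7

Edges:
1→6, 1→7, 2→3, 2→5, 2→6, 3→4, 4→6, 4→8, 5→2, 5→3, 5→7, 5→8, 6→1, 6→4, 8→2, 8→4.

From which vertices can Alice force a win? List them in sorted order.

1, 3, 4, 6, 7

A0 = {7}
A1: add {1} — 1 (Alice) has 1→7.
A2: add {6} — 6 (Alice) has 6→1.
A3: add {4} — 4 (Alice) has 4→6.
A4: add {3} — 3 (Alice) has 3→4.
A5 = A4; e.g. 2 (Bob) can still go to 5. Fixed point.
Alice's winning region = {1, 3, 4, 6, 7}.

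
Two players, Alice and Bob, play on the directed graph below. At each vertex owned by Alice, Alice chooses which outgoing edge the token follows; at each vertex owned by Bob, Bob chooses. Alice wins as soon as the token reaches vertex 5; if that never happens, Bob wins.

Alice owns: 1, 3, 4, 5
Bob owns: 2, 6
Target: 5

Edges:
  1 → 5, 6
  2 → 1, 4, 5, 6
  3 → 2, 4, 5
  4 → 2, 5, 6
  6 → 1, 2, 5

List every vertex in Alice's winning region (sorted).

A0 = {5}
A1: add {1, 3, 4} — 1 (Alice) has 1→5; 3 (Alice) has 3→5; 4 (Alice) has 4→5.
A2 = A1; e.g. 2 (Bob) can still go to 6. Fixed point.
Alice's winning region = {1, 3, 4, 5}.

1, 3, 4, 5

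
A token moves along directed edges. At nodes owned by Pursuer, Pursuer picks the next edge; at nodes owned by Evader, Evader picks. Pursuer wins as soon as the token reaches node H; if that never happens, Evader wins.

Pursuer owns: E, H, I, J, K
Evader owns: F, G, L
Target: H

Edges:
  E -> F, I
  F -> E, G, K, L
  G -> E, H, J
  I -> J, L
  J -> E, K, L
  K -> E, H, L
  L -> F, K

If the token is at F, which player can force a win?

A0 = {H}
A1: add {K} — K (Pursuer) has K→H.
A2: add {J} — J (Pursuer) has J→K.
A3: add {I} — I (Pursuer) has I→J.
A4: add {E} — E (Pursuer) has E→I.
A5: add {G} — G (Evader): all of {E, H, J} already in.
A6 = A5; e.g. F (Evader) can still go to L. Fixed point.
F never enters the attractor, so Evader can avoid the target forever.

Evader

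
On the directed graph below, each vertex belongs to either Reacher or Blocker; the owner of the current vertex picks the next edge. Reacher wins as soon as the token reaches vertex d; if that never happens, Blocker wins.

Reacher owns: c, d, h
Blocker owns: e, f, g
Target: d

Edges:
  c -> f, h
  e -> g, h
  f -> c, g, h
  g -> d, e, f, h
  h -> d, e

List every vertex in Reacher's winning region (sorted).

c, d, h

A0 = {d}
A1: add {h} — h (Reacher) has h→d.
A2: add {c} — c (Reacher) has c→h.
A3 = A2; e.g. e (Blocker) can still go to g. Fixed point.
Reacher's winning region = {c, d, h}.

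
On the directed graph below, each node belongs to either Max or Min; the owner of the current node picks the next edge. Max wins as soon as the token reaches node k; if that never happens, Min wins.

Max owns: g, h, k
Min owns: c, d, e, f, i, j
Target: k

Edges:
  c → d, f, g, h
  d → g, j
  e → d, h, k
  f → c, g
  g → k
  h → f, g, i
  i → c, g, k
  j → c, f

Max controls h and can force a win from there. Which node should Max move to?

g

A0 = {k}
A1: add {g} — g (Max) has g→k.
A2: add {h} — h (Max) has h→g.
A3 = A2; e.g. c (Min) can still go to d. Fixed point.
From h, successor g is in the attractor (rank 1); the other successors f, i are not.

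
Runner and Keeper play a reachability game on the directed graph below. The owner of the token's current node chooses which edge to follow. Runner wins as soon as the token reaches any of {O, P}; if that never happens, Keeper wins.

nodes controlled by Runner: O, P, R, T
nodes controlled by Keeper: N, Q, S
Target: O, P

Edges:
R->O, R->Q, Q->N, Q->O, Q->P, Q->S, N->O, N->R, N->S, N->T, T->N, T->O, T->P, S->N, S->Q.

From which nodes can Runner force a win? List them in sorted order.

O, P, R, T

A0 = {O, P}
A1: add {R, T} — R (Runner) has R→O; T (Runner) has T→O.
A2 = A1; e.g. N (Keeper) can still go to S. Fixed point.
Runner's winning region = {O, P, R, T}.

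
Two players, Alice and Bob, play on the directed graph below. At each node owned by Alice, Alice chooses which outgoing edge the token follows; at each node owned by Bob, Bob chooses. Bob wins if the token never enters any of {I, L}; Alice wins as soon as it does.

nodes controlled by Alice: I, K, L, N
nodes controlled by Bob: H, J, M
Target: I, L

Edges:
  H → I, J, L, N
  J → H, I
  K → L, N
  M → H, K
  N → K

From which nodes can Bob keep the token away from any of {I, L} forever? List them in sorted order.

A0 = {I, L}
A1: add {K} — K (Alice) has K→L.
A2: add {N} — N (Alice) has N→K.
A3 = A2; e.g. H (Bob) can still go to J. Fixed point.
Alice's attractor = {I, K, L, N}; Bob avoids the target exactly from the complement.

H, J, M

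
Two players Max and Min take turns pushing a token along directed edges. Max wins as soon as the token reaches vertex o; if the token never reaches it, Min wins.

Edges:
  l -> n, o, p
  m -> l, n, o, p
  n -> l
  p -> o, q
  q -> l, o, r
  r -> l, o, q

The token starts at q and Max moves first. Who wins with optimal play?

Max

Track states (vertex, player-to-move).
A0 = {(o,Max), (o,Min)}
A1: add {(l,Max), (m,Max), (p,Max), (q,Max), (r,Max)}.
(q,Max) ∈ A1 ⇒ Max forces the target.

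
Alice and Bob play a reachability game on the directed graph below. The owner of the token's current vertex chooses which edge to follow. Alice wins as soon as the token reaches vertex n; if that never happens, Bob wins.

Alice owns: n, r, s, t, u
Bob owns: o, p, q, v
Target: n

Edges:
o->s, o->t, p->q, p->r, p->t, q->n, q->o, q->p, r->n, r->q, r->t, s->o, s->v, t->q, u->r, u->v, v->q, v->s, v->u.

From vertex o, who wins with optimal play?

A0 = {n}
A1: add {r} — r (Alice) has r→n.
A2: add {u} — u (Alice) has u→r.
A3 = A2; e.g. o (Bob) can still go to s. Fixed point.
o never enters the attractor, so Bob can avoid the target forever.

Bob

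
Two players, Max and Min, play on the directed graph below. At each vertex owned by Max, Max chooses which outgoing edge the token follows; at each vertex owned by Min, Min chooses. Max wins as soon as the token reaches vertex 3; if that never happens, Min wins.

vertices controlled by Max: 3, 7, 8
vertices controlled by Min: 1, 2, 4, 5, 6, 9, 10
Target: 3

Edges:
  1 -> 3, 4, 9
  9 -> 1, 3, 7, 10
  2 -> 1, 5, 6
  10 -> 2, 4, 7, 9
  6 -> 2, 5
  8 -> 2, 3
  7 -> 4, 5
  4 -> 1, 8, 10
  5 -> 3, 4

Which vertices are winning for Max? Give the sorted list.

3, 8

A0 = {3}
A1: add {8} — 8 (Max) has 8→3.
A2 = A1; e.g. 1 (Min) can still go to 4. Fixed point.
Max's winning region = {3, 8}.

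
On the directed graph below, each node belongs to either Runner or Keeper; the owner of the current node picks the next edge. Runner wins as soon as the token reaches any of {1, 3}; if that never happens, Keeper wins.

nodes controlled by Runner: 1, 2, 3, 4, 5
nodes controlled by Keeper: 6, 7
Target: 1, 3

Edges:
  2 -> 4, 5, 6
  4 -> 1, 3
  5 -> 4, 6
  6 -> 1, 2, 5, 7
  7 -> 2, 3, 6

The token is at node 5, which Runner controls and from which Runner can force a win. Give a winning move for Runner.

A0 = {1, 3}
A1: add {4} — 4 (Runner) has 4→1.
A2: add {2, 5} — 2 (Runner) has 2→4; 5 (Runner) has 5→4.
A3 = A2; e.g. 6 (Keeper) can still go to 7. Fixed point.
From 5, successor 4 is in the attractor (rank 1); the other successor 6 is not.

4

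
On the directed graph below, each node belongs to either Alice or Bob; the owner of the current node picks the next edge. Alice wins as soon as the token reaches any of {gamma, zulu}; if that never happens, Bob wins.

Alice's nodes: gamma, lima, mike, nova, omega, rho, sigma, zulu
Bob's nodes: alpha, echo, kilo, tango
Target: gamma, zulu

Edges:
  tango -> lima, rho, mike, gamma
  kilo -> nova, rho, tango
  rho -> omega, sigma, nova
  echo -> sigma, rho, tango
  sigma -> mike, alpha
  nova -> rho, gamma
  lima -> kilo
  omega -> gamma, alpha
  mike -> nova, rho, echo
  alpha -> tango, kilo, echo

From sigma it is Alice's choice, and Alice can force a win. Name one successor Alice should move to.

mike

A0 = {gamma, zulu}
A1: add {nova, omega} — omega (Alice) has omega→gamma; nova (Alice) has nova→gamma.
A2: add {mike, rho} — rho (Alice) has rho→omega; mike (Alice) has mike→nova.
A3: add {sigma} — sigma (Alice) has sigma→mike.
A4 = A3; e.g. lima (Alice) has no edge into A3. Fixed point.
From sigma, successor mike is in the attractor (rank 2); the other successor alpha is not.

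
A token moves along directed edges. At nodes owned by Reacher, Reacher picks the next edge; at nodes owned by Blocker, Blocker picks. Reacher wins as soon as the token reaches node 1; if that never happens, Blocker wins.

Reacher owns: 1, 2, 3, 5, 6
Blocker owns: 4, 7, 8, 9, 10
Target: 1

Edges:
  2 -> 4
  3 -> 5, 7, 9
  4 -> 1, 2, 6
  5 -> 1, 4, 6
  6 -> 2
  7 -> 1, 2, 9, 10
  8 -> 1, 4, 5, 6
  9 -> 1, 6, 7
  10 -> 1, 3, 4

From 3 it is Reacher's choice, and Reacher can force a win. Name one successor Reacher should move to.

5

A0 = {1}
A1: add {5} — 5 (Reacher) has 5→1.
A2: add {3} — 3 (Reacher) has 3→5.
A3 = A2; e.g. 2 (Reacher) has no edge into A2. Fixed point.
From 3, successor 5 is in the attractor (rank 1); the other successors 7, 9 are not.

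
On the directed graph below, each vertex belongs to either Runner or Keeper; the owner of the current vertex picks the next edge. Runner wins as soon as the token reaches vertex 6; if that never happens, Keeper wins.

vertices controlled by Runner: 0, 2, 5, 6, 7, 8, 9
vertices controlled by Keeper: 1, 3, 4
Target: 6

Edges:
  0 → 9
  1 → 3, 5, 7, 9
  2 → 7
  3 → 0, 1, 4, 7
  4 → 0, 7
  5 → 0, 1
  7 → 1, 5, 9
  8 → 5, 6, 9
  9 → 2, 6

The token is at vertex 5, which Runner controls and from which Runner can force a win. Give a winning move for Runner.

0

A0 = {6}
A1: add {8, 9} — 8 (Runner) has 8→6; 9 (Runner) has 9→6.
A2: add {0, 7} — 0 (Runner) has 0→9; 7 (Runner) has 7→9.
A3: add {2, 4, 5} — 2 (Runner) has 2→7; 4 (Keeper): all of {0, 7} already in; 5 (Runner) has 5→0.
A4 = A3; e.g. 1 (Keeper) can still go to 3. Fixed point.
From 5, successor 0 is in the attractor (rank 2); the other successor 1 is not.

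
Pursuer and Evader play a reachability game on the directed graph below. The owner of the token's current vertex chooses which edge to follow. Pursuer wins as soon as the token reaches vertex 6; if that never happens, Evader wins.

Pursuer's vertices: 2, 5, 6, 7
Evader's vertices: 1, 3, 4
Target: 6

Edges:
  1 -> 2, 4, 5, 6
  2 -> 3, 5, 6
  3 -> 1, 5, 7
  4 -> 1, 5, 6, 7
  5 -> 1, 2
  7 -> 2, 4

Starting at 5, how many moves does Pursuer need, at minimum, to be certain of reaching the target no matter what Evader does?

A0 = {6}
A1: add {2} — 2 (Pursuer) has 2→6.
A2: add {5, 7} — 5 (Pursuer) has 5→2; 7 (Pursuer) has 7→2.
A3 = A2; e.g. 1 (Evader) can still go to 4. Fixed point.
5 enters the attractor at level 2, so Pursuer can force the target in 2 moves from there.

2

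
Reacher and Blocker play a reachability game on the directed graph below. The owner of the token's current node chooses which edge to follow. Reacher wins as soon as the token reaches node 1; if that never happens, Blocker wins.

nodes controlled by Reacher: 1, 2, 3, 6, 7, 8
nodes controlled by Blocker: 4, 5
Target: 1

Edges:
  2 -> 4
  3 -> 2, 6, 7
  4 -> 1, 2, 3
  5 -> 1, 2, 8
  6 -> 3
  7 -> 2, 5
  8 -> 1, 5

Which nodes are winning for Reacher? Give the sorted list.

1, 8

A0 = {1}
A1: add {8} — 8 (Reacher) has 8→1.
A2 = A1; e.g. 2 (Reacher) has no edge into A1. Fixed point.
Reacher's winning region = {1, 8}.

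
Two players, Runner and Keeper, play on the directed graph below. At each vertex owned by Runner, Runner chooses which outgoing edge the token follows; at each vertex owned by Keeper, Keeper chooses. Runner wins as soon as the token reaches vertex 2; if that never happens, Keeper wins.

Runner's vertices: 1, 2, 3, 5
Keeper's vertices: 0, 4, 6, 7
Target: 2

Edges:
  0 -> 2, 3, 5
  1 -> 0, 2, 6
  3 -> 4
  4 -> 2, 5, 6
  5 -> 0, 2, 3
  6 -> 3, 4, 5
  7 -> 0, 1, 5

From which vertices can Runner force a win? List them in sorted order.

A0 = {2}
A1: add {1, 5} — 1 (Runner) has 1→2; 5 (Runner) has 5→2.
A2 = A1; e.g. 0 (Keeper) can still go to 3. Fixed point.
Runner's winning region = {1, 2, 5}.

1, 2, 5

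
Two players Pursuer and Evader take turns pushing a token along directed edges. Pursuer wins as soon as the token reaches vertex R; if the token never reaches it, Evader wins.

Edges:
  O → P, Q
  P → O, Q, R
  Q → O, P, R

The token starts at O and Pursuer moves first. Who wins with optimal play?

Track states (vertex, player-to-move).
A0 = {(R,Pursuer), (R,Evader)}
A1: add {(P,Pursuer), (Q,Pursuer)}.
A2: add {(O,Evader)}.
A3 = A2; e.g. (O,Pursuer) stays out. (O,Pursuer) never enters ⇒ Evader avoids the target.

Evader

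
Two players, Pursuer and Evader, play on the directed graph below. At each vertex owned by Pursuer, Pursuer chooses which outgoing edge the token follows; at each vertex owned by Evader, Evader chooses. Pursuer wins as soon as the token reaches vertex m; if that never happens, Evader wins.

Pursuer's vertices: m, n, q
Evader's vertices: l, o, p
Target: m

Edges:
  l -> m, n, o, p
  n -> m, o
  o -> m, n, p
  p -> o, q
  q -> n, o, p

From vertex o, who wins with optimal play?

A0 = {m}
A1: add {n} — n (Pursuer) has n→m.
A2: add {q} — q (Pursuer) has q→n.
A3 = A2; e.g. l (Evader) can still go to o. Fixed point.
o never enters the attractor, so Evader can avoid the target forever.

Evader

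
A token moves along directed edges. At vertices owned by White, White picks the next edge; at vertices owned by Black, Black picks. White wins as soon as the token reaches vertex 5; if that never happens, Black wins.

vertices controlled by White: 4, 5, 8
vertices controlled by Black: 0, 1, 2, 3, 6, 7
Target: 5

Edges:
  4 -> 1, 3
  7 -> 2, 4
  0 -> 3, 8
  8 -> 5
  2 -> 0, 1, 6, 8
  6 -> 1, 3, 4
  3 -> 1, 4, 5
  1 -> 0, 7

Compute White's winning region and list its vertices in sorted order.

5, 8

A0 = {5}
A1: add {8} — 8 (White) has 8→5.
A2 = A1; e.g. 0 (Black) can still go to 3. Fixed point.
White's winning region = {5, 8}.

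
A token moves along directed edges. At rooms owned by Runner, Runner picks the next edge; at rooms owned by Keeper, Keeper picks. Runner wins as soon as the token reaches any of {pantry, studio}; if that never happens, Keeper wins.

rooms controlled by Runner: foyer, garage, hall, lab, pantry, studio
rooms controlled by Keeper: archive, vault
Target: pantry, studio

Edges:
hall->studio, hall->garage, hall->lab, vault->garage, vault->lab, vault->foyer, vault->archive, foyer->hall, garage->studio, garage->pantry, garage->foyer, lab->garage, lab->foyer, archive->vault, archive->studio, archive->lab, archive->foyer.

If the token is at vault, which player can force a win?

Keeper

A0 = {pantry, studio}
A1: add {garage, hall} — garage (Runner) has garage→studio; hall (Runner) has hall→studio.
A2: add {foyer, lab} — lab (Runner) has lab→garage; foyer (Runner) has foyer→hall.
A3 = A2; e.g. vault (Keeper) can still go to archive. Fixed point.
vault never enters the attractor, so Keeper can avoid the target forever.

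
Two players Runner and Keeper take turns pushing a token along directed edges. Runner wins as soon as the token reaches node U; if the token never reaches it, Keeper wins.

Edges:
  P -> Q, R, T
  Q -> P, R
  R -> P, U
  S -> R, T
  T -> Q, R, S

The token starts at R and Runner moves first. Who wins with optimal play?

Runner

Track states (vertex, player-to-move).
A0 = {(U,Runner), (U,Keeper)}
A1: add {(R,Runner)}.
(R,Runner) ∈ A1 ⇒ Runner forces the target.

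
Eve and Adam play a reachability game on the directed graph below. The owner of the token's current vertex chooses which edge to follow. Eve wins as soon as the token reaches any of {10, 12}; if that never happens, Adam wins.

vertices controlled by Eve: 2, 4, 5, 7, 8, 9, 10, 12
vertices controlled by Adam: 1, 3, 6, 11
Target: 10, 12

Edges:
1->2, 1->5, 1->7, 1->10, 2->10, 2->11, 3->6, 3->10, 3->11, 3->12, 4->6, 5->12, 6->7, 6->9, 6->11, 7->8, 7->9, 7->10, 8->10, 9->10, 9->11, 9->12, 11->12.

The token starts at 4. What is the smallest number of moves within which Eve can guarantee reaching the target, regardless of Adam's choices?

A0 = {10, 12}
A1: add {2, 5, 7, 8, 9, 11} — 2 (Eve) has 2→10; 5 (Eve) has 5→12; 7 (Eve) has 7→10; 8 (Eve) has 8→10; 9 (Eve) has 9→10; 11 (Adam): all of {12} already in.
A2: add {1, 6} — 1 (Adam): all of {2, 5, 7, 10} already in; 6 (Adam): all of {7, 9, 11} already in.
A3: add {3, 4} — 3 (Adam): all of {6, 10, 11, 12} already in; 4 (Eve) has 4→6.
A3 = all vertices. Fixed point.
4 enters the attractor at level 3, so Eve can force the target in 3 moves from there.

3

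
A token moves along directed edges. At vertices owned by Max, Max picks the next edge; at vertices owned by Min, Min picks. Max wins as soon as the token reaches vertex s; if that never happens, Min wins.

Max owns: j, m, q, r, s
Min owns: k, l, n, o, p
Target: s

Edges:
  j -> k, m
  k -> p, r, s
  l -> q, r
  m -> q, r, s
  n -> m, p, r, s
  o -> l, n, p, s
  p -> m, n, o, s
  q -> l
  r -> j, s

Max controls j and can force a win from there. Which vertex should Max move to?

m

A0 = {s}
A1: add {m, r} — m (Max) has m→s; r (Max) has r→s.
A2: add {j} — j (Max) has j→m.
A3 = A2; e.g. k (Min) can still go to p. Fixed point.
From j, successor m is in the attractor (rank 1); the other successor k is not.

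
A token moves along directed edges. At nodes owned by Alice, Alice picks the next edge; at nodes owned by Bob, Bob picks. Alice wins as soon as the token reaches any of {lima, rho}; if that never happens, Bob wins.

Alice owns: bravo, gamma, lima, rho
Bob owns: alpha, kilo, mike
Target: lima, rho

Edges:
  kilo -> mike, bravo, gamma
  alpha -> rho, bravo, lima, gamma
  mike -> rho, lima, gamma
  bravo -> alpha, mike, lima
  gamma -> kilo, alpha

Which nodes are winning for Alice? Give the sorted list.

A0 = {lima, rho}
A1: add {bravo} — bravo (Alice) has bravo→lima.
A2 = A1; e.g. kilo (Bob) can still go to mike. Fixed point.
Alice's winning region = {bravo, lima, rho}.

bravo, lima, rho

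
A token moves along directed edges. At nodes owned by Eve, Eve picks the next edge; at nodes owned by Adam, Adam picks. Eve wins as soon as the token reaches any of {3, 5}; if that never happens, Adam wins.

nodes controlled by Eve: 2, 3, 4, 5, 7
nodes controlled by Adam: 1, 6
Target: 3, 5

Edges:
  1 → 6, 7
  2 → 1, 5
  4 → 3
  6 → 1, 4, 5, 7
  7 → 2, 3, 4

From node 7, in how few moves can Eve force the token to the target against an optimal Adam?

A0 = {3, 5}
A1: add {2, 4, 7} — 2 (Eve) has 2→5; 4 (Eve) has 4→3; 7 (Eve) has 7→3.
A2 = A1; e.g. 1 (Adam) can still go to 6. Fixed point.
7 enters the attractor at level 1, so Eve can force the target in 1 move from there.

1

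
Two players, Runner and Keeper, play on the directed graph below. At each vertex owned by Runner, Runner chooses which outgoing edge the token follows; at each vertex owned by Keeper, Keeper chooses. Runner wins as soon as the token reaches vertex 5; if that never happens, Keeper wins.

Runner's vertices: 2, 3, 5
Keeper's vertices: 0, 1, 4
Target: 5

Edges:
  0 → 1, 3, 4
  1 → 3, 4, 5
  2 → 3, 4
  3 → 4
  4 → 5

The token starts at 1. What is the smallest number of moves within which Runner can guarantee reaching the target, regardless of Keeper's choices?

A0 = {5}
A1: add {4} — 4 (Keeper): all of {5} already in.
A2: add {2, 3} — 2 (Runner) has 2→4; 3 (Runner) has 3→4.
A3: add {1} — 1 (Keeper): all of {3, 4, 5} already in.
1 enters the attractor at level 3, so Runner can force the target in 3 moves from there.

3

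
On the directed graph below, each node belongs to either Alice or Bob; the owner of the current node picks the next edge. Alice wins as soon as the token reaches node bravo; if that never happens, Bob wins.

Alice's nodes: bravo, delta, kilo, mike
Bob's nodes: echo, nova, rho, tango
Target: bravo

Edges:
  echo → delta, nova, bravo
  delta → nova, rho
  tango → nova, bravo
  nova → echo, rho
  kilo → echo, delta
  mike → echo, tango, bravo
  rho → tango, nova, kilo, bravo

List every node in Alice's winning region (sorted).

A0 = {bravo}
A1: add {mike} — mike (Alice) has mike→bravo.
A2 = A1; e.g. echo (Bob) can still go to delta. Fixed point.
Alice's winning region = {bravo, mike}.

bravo, mike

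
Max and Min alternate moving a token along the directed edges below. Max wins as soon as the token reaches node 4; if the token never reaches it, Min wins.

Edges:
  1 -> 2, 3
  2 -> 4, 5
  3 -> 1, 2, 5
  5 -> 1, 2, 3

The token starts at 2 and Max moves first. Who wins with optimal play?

Max

Track states (vertex, player-to-move).
A0 = {(4,Max), (4,Min)}
A1: add {(2,Max)}.
(2,Max) ∈ A1 ⇒ Max forces the target.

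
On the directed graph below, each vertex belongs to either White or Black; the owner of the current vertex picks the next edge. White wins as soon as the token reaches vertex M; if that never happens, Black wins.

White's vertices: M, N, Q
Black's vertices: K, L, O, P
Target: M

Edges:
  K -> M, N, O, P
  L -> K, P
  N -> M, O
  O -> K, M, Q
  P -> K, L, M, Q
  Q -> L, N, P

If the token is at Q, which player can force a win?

A0 = {M}
A1: add {N} — N (White) has N→M.
A2: add {Q} — Q (White) has Q→N.
A3 = A2; e.g. K (Black) can still go to O. Fixed point.
Q ∈ A2, so White can force the target.

White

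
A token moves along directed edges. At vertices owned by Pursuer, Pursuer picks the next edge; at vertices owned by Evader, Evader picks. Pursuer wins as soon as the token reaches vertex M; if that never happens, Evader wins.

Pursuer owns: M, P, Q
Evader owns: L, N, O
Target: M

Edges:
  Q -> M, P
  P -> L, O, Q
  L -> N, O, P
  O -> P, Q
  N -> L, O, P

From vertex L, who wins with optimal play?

A0 = {M}
A1: add {Q} — Q (Pursuer) has Q→M.
A2: add {P} — P (Pursuer) has P→Q.
A3: add {O} — O (Evader): all of {P, Q} already in.
A4 = A3; e.g. L (Evader) can still go to N. Fixed point.
L never enters the attractor, so Evader can avoid the target forever.

Evader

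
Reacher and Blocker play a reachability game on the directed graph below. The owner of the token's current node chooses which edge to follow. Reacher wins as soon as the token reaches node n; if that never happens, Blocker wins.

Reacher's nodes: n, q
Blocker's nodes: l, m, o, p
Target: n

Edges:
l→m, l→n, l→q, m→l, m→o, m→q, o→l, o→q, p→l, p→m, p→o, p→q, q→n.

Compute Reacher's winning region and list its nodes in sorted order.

A0 = {n}
A1: add {q} — q (Reacher) has q→n.
A2 = A1; e.g. l (Blocker) can still go to m. Fixed point.
Reacher's winning region = {n, q}.

n, q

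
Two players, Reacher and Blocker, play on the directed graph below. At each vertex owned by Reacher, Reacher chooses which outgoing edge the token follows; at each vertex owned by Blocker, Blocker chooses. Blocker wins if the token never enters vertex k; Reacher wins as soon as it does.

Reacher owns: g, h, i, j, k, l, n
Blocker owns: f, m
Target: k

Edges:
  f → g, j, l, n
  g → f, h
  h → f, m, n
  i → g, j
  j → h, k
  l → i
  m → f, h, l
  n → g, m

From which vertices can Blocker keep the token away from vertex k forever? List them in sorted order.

A0 = {k}
A1: add {j} — j (Reacher) has j→k.
A2: add {i} — i (Reacher) has i→j.
A3: add {l} — l (Reacher) has l→i.
A4 = A3; e.g. f (Blocker) can still go to g. Fixed point.
Reacher's attractor = {i, j, k, l}; Blocker avoids the target exactly from the complement.

f, g, h, m, n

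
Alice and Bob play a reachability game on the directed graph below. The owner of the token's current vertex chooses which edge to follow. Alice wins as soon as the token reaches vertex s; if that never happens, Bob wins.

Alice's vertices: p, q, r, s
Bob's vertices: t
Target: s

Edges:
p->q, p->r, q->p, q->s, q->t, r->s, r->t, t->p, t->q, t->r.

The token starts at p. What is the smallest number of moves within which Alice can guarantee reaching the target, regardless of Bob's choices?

2

A0 = {s}
A1: add {q, r} — q (Alice) has q→s; r (Alice) has r→s.
A2: add {p} — p (Alice) has p→q.
p enters the attractor at level 2, so Alice can force the target in 2 moves from there.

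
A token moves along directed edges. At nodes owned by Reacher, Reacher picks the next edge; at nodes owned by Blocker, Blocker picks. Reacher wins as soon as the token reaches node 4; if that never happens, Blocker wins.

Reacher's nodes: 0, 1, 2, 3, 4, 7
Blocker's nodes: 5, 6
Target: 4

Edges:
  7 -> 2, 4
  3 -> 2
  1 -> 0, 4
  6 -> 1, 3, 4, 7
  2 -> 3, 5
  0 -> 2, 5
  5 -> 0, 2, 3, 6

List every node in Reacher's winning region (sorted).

1, 4, 7

A0 = {4}
A1: add {1, 7} — 1 (Reacher) has 1→4; 7 (Reacher) has 7→4.
A2 = A1; e.g. 0 (Reacher) has no edge into A1. Fixed point.
Reacher's winning region = {1, 4, 7}.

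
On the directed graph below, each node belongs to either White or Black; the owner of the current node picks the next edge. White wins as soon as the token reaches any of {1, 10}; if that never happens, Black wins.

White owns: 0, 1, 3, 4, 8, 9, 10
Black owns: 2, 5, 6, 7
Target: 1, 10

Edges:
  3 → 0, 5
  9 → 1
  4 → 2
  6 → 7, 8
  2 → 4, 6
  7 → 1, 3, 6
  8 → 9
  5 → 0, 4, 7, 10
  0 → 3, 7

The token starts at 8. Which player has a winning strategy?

A0 = {1, 10}
A1: add {9} — 9 (White) has 9→1.
A2: add {8} — 8 (White) has 8→9.
A3 = A2; e.g. 0 (White) has no edge into A2. Fixed point.
8 ∈ A2, so White can force the target.

White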